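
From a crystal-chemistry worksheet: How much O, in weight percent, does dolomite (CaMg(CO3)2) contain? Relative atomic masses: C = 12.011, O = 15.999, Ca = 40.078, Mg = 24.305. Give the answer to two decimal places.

M(CaMg(CO3)2) = 184.399 g/mol.
O contributes 6 × 15.999 = 95.994 g per mole.
95.994/184.399 = 0.5206 → 52.06%.

52.06 weight percent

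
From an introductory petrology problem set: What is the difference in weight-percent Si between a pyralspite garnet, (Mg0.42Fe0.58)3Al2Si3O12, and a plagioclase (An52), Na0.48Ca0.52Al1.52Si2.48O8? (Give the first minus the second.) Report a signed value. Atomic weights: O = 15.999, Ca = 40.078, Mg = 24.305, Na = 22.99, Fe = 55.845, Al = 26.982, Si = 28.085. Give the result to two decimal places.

Si in (Mg0.42Fe0.58)3Al2Si3O12: molar mass 458.002 g/mol; 3×28.085 = 84.255 g → 18.40 wt%.
Si in Na0.48Ca0.52Al1.52Si2.48O8: molar mass 270.531 g/mol; 2.48×28.085 = 69.651 g → 25.75 wt%.
Difference = 18.40 − 25.75 = -7.35 percentage points.

-7.35 percentage points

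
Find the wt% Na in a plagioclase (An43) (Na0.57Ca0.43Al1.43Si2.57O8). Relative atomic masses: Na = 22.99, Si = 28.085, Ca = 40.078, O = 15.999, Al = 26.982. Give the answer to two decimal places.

4.87 wt%

Molar mass of Na0.57Ca0.43Al1.43Si2.57O8: 0.57·22.99 + 0.43·40.078 + 1.43·26.982 + 2.57·28.085 + 8·15.999 = 269.093 g/mol.
Mass of Na per formula unit: 0.57 × 22.99 = 13.104 g.
Weight fraction Na = 13.104 / 269.093 = 0.0487.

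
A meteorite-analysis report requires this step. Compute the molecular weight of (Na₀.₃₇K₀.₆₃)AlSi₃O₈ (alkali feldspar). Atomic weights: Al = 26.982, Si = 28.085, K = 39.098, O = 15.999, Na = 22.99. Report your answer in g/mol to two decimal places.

M = 0.37*22.99 + 0.63*39.098 + 1*26.982 + 3*28.085 + 8*15.999

272.37 g/mol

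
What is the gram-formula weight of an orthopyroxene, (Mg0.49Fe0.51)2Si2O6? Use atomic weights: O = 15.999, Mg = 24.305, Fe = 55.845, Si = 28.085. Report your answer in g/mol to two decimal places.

M = 0.98·24.305 + 1.02·55.845 + 2·28.085 + 6·15.999

232.94 g/mol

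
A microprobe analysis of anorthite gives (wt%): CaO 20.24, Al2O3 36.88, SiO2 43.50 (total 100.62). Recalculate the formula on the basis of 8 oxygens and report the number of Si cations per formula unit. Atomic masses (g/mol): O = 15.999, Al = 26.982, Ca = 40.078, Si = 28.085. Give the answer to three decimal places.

CaO (M=56.077): mol = 0.36093; Ca = 0.36093, O = 0.36093.
Al2O3 (M=101.961): mol = 0.36171; Al = 0.72342, O = 1.08513.
SiO2 (M=60.083): mol = 0.72400; Si = 0.72400, O = 1.44800.
ΣO = 2.89406; factor = 8/ΣO = 2.76428.
Si apfu = 0.72400 × 2.76428 = 2.001.

2.001 Si apfu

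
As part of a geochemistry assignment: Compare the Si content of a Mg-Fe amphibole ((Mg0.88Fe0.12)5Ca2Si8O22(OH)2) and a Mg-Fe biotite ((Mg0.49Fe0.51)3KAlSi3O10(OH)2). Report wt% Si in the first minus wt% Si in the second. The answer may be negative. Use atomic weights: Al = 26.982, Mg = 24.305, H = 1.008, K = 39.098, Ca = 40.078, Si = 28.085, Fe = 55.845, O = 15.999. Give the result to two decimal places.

Si in (Mg0.88Fe0.12)5Ca2Si8O22(OH)2: molar mass 831.277 g/mol; 8×28.085 = 224.680 g → 27.03 wt%.
Si in (Mg0.49Fe0.51)3KAlSi3O10(OH)2: molar mass 465.510 g/mol; 3×28.085 = 84.255 g → 18.10 wt%.
Difference = 27.03 − 18.10 = 8.93 percentage points.

8.93 percentage points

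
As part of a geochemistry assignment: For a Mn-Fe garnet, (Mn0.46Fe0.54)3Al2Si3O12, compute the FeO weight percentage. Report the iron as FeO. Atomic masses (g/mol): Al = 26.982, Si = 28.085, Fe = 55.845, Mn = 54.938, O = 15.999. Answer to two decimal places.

Molar mass of (Mn0.46Fe0.54)3Al2Si3O12 = 1.38·54.938 + 1.62·55.845 + 2·26.982 + 3·28.085 + 12·15.999 = 496.490 g/mol.
Each formula unit contains 1.62 Fe, equivalent to 1.62/1 = 1.6200 mol FeO.
M(FeO) = 1×55.845 + 1×15.999 = 71.844 g/mol.
Mass of FeO per formula unit = 1.6200 × 71.844 = 116.387 g.
FeO wt% = 116.387 / 496.490 × 100 = 23.44%.

23.44 wt%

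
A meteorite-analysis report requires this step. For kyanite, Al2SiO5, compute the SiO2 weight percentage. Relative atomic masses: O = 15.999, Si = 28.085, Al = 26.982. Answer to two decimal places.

37.08 wt%

M(Al2SiO5) = 162.044 g/mol; M(SiO2) = 60.083 g/mol.
Moles SiO2 per formula unit = 1 Si ÷ 1 = 1.0000.
SiO2 fraction = (1.0000 × 60.083) / 162.044 = 60.083/162.044 = 0.3708.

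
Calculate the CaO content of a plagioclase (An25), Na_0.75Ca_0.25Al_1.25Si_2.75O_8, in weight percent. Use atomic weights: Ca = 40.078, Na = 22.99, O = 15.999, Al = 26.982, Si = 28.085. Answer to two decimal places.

Formula mass = 266.215 g/mol.
0.25 Ca → 0.2500 mol CaO per formula unit; M(CaO) = 56.077, so CaO mass = 14.019 g.
14.019/266.215 × 100 = 5.27 wt%.

5.27 wt%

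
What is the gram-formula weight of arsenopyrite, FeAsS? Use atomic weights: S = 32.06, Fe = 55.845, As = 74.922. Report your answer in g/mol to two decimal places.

162.83 g/mol

The formula mass is the sum 1(55.845) + 1(74.922) + 1(32.06).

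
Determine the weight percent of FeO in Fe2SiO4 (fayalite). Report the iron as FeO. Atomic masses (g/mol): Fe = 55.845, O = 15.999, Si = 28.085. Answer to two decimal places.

70.51 wt%

M(Fe2SiO4) = 203.771 g/mol; M(FeO) = 71.844 g/mol.
Moles FeO per formula unit = 2 Fe ÷ 1 = 2.0000.
FeO fraction = (2.0000 × 71.844) / 203.771 = 143.688/203.771 = 0.7051.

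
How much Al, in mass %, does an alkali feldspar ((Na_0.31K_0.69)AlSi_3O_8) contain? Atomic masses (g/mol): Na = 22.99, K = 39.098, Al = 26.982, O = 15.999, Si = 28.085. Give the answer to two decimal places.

Molar mass of (Na_0.31K_0.69)AlSi_3O_8: 0.31·22.99 + 0.69·39.098 + 1·26.982 + 3·28.085 + 8·15.999 = 273.334 g/mol.
Mass of Al per formula unit: 1 × 26.982 = 26.982 g.
Weight fraction Al = 26.982 / 273.334 = 0.0987.

9.87 mass %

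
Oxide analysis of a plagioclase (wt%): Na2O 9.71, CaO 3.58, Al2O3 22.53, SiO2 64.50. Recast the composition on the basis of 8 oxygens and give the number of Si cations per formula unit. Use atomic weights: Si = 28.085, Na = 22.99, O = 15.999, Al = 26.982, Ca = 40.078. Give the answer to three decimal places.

9.71 wt% Na2O ÷ 61.979 g/mol = 0.15667 mol, giving 0.31334 Na and 0.15667 O.
3.58 wt% CaO ÷ 56.077 g/mol = 0.06384 mol, giving 0.06384 Ca and 0.06384 O.
22.53 wt% Al2O3 ÷ 101.961 g/mol = 0.22097 mol, giving 0.44194 Al and 0.66291 O.
64.50 wt% SiO2 ÷ 60.083 g/mol = 1.07351 mol, giving 1.07351 Si and 2.14702 O.
Oxygen sums to 3.03044; scaling by 8/3.03044 = 2.63988 puts the formula on 8 O.
Si: 1.07351 × 2.63988 = 2.834 atoms per formula unit.

2.834 Si apfu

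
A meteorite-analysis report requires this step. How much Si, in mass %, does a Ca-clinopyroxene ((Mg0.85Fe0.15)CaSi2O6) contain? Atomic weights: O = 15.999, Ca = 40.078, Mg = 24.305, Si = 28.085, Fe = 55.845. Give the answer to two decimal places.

25.38 mass %

M((Mg0.85Fe0.15)CaSi2O6) = 221.278 g/mol.
Si contributes 2 × 28.085 = 56.170 g per mole.
56.170/221.278 = 0.2538 → 25.38%.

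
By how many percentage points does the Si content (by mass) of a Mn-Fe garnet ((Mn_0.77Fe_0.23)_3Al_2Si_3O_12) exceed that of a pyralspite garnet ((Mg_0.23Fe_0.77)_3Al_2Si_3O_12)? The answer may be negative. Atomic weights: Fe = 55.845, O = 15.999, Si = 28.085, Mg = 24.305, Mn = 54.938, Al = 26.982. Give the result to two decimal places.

-0.70 percentage points

First mineral: 84.255 g Si in 495.647 g formula = 17.00 wt% Si.
Second mineral: 84.255 g Si in 475.979 g formula = 17.70 wt% Si.
17.00% − 17.70% gives a difference of -0.70 percentage points.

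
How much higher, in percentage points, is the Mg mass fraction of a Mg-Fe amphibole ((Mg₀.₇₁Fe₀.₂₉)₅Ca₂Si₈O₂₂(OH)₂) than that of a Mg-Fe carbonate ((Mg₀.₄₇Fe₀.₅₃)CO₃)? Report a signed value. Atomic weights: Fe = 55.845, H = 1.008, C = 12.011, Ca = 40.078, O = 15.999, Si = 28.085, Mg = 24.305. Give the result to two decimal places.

Mg in (Mg₀.₇₁Fe₀.₂₉)₅Ca₂Si₈O₂₂(OH)₂: molar mass 858.086 g/mol; 3.55×24.305 = 86.283 g → 10.06 wt%.
Mg in (Mg₀.₄₇Fe₀.₅₃)CO₃: molar mass 101.029 g/mol; 0.47×24.305 = 11.423 g → 11.31 wt%.
Difference = 10.06 − 11.31 = -1.25 percentage points.

-1.25 percentage points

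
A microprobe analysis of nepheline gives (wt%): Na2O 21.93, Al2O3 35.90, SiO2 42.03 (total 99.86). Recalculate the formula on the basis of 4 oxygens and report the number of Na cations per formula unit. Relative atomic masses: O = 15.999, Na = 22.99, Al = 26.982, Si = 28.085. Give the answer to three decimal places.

1.008 Na apfu

Na2O: 21.93/61.979 = 0.35383 mol → 0.70766 mol Na, 0.35383 mol O.
Al2O3: 35.90/101.961 = 0.35210 mol → 0.70420 mol Al, 1.05630 mol O.
SiO2: 42.03/60.083 = 0.69953 mol → 0.69953 mol Si, 1.39906 mol O.
Total oxygen = 2.80919 mol. Normalization factor = 4/2.80919 = 1.42390.
Na per 4 O = 0.70766 × 1.42390 = 1.008.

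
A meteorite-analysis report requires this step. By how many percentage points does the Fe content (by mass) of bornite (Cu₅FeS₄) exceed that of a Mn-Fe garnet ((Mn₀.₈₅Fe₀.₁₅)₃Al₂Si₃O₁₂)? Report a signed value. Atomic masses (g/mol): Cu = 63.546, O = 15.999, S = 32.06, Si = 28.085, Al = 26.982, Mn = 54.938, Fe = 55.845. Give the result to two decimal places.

M(Cu₅FeS₄) = 501.815 g/mol, so wt% Fe = 55.845/501.815 × 100 = 11.13%.
M((Mn₀.₈₅Fe₀.₁₅)₃Al₂Si₃O₁₂) = 495.429 g/mol, so wt% Fe = 25.130/495.429 × 100 = 5.07%.
11.13 − 5.07 = 6.06 pp.

6.06 percentage points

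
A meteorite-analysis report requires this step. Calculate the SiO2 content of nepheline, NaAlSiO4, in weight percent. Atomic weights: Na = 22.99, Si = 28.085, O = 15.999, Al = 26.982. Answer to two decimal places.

M(NaAlSiO4) = 142.053 g/mol; M(SiO2) = 60.083 g/mol.
Moles SiO2 per formula unit = 1 Si ÷ 1 = 1.0000.
SiO2 fraction = (1.0000 × 60.083) / 142.053 = 60.083/142.053 = 0.4230.

42.30 wt%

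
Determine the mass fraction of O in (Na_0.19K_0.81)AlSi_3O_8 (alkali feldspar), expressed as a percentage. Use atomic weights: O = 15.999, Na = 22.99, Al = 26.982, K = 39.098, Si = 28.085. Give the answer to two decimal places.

46.50 mass %

Formula mass = 0.19×22.99 + 0.81×39.098 + 1×26.982 + 3×28.085 + 8×15.999 = 275.266 g/mol, of which 127.992 g is O.
So O makes up 127.992/275.266 = 0.4650 of the mass, i.e. 46.50%.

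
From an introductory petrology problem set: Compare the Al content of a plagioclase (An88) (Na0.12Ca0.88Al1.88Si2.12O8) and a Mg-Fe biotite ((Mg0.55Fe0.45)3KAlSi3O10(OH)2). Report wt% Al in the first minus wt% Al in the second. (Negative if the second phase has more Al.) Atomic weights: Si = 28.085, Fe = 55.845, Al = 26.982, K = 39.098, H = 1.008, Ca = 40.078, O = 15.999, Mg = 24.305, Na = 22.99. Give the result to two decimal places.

12.49 percentage points

M(Na0.12Ca0.88Al1.88Si2.12O8) = 276.286 g/mol, so wt% Al = 50.726/276.286 × 100 = 18.36%.
M((Mg0.55Fe0.45)3KAlSi3O10(OH)2) = 459.833 g/mol, so wt% Al = 26.982/459.833 × 100 = 5.87%.
18.36 − 5.87 = 12.49 pp.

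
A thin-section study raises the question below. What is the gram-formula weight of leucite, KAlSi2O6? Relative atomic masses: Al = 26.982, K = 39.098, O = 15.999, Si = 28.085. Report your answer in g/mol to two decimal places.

218.24 g/mol

K: 1 × 39.098 = 39.0980
Al: 1 × 26.982 = 26.9820
Si: 2 × 28.085 = 56.1700
O: 6 × 15.999 = 95.9940
Summing the contributions gives the formula mass.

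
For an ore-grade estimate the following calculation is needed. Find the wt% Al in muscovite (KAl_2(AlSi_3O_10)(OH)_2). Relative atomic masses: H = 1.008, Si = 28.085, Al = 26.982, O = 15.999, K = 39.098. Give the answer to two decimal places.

20.32 wt%

Formula mass = 1·39.098 + 3·26.982 + 3·28.085 + 12·15.999 + 2·1.008 = 398.303 g/mol, of which 80.946 g is Al.
So Al makes up 80.946/398.303 = 0.2032 of the mass, i.e. 20.32%.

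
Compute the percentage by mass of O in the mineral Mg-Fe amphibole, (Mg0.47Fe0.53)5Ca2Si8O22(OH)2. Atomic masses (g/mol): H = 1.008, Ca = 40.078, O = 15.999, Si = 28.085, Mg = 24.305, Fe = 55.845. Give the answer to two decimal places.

M((Mg0.47Fe0.53)5Ca2Si8O22(OH)2) = 895.934 g/mol.
O contributes 24 × 15.999 = 383.976 g per mole.
383.976/895.934 = 0.4286 → 42.86%.

42.86 weight percent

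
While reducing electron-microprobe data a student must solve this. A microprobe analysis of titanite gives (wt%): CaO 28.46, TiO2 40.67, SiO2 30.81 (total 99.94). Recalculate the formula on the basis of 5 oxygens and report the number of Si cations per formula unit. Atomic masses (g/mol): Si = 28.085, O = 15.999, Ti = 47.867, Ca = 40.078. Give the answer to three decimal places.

1.005 Si apfu

CaO: 28.46/56.077 = 0.50752 mol → 0.50752 mol Ca, 0.50752 mol O.
TiO2: 40.67/79.865 = 0.50923 mol → 0.50923 mol Ti, 1.01846 mol O.
SiO2: 30.81/60.083 = 0.51279 mol → 0.51279 mol Si, 1.02558 mol O.
Total oxygen = 2.55156 mol. Normalization factor = 5/2.55156 = 1.95959.
Si per 5 O = 0.51279 × 1.95959 = 1.005.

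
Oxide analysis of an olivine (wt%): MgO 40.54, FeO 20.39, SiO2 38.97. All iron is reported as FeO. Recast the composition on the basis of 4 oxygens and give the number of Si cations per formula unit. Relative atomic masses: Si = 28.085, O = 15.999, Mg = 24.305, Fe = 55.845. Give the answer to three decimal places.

1.003 Si apfu

MgO: 40.54/40.304 = 1.00586 mol → 1.00586 mol Mg, 1.00586 mol O.
FeO: 20.39/71.844 = 0.28381 mol → 0.28381 mol Fe, 0.28381 mol O.
SiO2: 38.97/60.083 = 0.64860 mol → 0.64860 mol Si, 1.29720 mol O.
Total oxygen = 2.58687 mol. Normalization factor = 4/2.58687 = 1.54627.
Si per 4 O = 0.64860 × 1.54627 = 1.003.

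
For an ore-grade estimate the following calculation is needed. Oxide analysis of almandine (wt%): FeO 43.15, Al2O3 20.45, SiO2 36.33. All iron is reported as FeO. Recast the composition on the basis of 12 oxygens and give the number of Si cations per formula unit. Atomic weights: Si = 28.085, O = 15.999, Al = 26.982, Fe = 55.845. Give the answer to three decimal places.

3.009 Si apfu

43.15 wt% FeO ÷ 71.844 g/mol = 0.60061 mol, giving 0.60061 Fe and 0.60061 O.
20.45 wt% Al2O3 ÷ 101.961 g/mol = 0.20057 mol, giving 0.40114 Al and 0.60171 O.
36.33 wt% SiO2 ÷ 60.083 g/mol = 0.60466 mol, giving 0.60466 Si and 1.20932 O.
Oxygen sums to 2.41164; scaling by 12/2.41164 = 4.97587 puts the formula on 12 O.
Si: 0.60466 × 4.97587 = 3.009 atoms per formula unit.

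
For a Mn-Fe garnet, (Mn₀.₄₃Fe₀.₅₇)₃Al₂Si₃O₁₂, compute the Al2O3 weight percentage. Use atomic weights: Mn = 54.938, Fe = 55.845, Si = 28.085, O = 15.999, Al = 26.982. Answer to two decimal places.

M((Mn₀.₄₃Fe₀.₅₇)₃Al₂Si₃O₁₂) = 496.572 g/mol; M(Al2O3) = 101.961 g/mol.
Moles Al2O3 per formula unit = 2 Al ÷ 2 = 1.0000.
Al2O3 fraction = (1.0000 × 101.961) / 496.572 = 101.961/496.572 = 0.2053.

20.53 wt%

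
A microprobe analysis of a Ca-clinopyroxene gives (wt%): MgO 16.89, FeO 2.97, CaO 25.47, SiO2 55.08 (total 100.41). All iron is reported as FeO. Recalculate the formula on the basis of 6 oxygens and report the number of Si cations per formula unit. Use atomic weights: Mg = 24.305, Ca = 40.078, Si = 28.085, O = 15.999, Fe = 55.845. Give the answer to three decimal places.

2.002 Si apfu

MgO: 16.89/40.304 = 0.41907 mol → 0.41907 mol Mg, 0.41907 mol O.
FeO: 2.97/71.844 = 0.04134 mol → 0.04134 mol Fe, 0.04134 mol O.
CaO: 25.47/56.077 = 0.45420 mol → 0.45420 mol Ca, 0.45420 mol O.
SiO2: 55.08/60.083 = 0.91673 mol → 0.91673 mol Si, 1.83346 mol O.
Total oxygen = 2.74807 mol. Normalization factor = 6/2.74807 = 2.18335.
Si per 6 O = 0.91673 × 2.18335 = 2.002.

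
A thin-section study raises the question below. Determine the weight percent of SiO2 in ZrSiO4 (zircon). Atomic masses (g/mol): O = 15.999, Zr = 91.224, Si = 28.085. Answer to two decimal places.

32.78 wt%

M(ZrSiO4) = 183.305 g/mol; M(SiO2) = 60.083 g/mol.
Moles SiO2 per formula unit = 1 Si ÷ 1 = 1.0000.
SiO2 fraction = (1.0000 × 60.083) / 183.305 = 60.083/183.305 = 0.3278.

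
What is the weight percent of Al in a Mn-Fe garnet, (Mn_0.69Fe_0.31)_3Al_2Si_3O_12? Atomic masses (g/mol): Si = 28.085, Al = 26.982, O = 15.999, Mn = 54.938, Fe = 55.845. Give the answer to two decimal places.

10.88 wt%

M((Mn_0.69Fe_0.31)_3Al_2Si_3O_12) = 495.865 g/mol.
Al contributes 2 × 26.982 = 53.964 g per mole.
53.964/495.865 = 0.1088 → 10.88%.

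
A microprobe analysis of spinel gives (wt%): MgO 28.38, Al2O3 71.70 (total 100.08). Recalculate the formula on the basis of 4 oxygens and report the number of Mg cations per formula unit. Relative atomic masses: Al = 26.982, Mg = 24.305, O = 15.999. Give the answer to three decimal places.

MgO: 28.38/40.304 = 0.70415 mol → 0.70415 mol Mg, 0.70415 mol O.
Al2O3: 71.70/101.961 = 0.70321 mol → 1.40642 mol Al, 2.10963 mol O.
Total oxygen = 2.81378 mol. Normalization factor = 4/2.81378 = 1.42158.
Mg per 4 O = 0.70415 × 1.42158 = 1.001.

1.001 Mg apfu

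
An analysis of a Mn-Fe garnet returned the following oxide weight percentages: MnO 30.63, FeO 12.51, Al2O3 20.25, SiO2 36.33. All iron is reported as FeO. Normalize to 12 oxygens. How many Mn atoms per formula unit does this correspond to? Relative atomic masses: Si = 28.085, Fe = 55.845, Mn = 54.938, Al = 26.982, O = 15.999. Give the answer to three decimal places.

2.149 Mn apfu

MnO: 30.63/70.937 = 0.43179 mol → 0.43179 mol Mn, 0.43179 mol O.
FeO: 12.51/71.844 = 0.17413 mol → 0.17413 mol Fe, 0.17413 mol O.
Al2O3: 20.25/101.961 = 0.19861 mol → 0.39722 mol Al, 0.59583 mol O.
SiO2: 36.33/60.083 = 0.60466 mol → 0.60466 mol Si, 1.20932 mol O.
Total oxygen = 2.41107 mol. Normalization factor = 12/2.41107 = 4.97704.
Mn per 12 O = 0.43179 × 4.97704 = 2.149.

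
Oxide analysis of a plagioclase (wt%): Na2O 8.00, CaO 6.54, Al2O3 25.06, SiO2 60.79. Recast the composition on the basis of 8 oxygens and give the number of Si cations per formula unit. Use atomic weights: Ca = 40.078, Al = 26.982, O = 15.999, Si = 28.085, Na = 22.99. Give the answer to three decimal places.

Na2O: 8.00/61.979 = 0.12908 mol → 0.25816 mol Na, 0.12908 mol O.
CaO: 6.54/56.077 = 0.11663 mol → 0.11663 mol Ca, 0.11663 mol O.
Al2O3: 25.06/101.961 = 0.24578 mol → 0.49156 mol Al, 0.73734 mol O.
SiO2: 60.79/60.083 = 1.01177 mol → 1.01177 mol Si, 2.02354 mol O.
Total oxygen = 3.00659 mol. Normalization factor = 8/3.00659 = 2.66082.
Si per 8 O = 1.01177 × 2.66082 = 2.692.

2.692 Si apfu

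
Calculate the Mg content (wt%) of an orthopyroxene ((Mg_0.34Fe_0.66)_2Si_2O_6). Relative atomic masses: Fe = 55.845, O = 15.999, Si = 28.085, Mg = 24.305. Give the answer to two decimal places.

Molar mass of (Mg_0.34Fe_0.66)_2Si_2O_6: 0.68×24.305 + 1.32×55.845 + 2×28.085 + 6×15.999 = 242.407 g/mol.
Mass of Mg per formula unit: 0.68 × 24.305 = 16.527 g.
Weight fraction Mg = 16.527 / 242.407 = 0.0682.

6.82 wt%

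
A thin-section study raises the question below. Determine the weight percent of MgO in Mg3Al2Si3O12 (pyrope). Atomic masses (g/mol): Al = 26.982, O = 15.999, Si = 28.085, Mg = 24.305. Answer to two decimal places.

29.99 wt%

Formula mass = 403.122 g/mol.
3 Mg → 3.0000 mol MgO per formula unit; M(MgO) = 40.304, so MgO mass = 120.912 g.
120.912/403.122 × 100 = 29.99 wt%.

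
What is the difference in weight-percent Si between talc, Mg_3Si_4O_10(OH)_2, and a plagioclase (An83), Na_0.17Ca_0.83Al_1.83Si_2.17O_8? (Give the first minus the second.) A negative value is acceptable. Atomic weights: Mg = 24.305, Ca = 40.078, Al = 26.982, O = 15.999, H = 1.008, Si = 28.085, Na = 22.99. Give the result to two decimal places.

7.50 percentage points

M(Mg_3Si_4O_10(OH)_2) = 379.259 g/mol, so wt% Si = 112.340/379.259 × 100 = 29.62%.
M(Na_0.17Ca_0.83Al_1.83Si_2.17O_8) = 275.487 g/mol, so wt% Si = 60.944/275.487 × 100 = 22.12%.
29.62 − 22.12 = 7.50 pp.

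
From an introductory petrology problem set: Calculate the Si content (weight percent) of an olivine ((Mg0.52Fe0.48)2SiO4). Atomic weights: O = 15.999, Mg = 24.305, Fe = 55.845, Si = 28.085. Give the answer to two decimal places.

16.43 weight percent

Molar mass of (Mg0.52Fe0.48)2SiO4: 1.04·24.305 + 0.96·55.845 + 1·28.085 + 4·15.999 = 170.969 g/mol.
Mass of Si per formula unit: 1 × 28.085 = 28.085 g.
Weight fraction Si = 28.085 / 170.969 = 0.1643.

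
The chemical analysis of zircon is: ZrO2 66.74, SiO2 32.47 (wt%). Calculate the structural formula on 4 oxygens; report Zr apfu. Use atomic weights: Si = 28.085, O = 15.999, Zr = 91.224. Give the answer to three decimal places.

1.001 Zr apfu

66.74 wt% ZrO2 ÷ 123.222 g/mol = 0.54162 mol, giving 0.54162 Zr and 1.08324 O.
32.47 wt% SiO2 ÷ 60.083 g/mol = 0.54042 mol, giving 0.54042 Si and 1.08084 O.
Oxygen sums to 2.16408; scaling by 4/2.16408 = 1.84836 puts the formula on 4 O.
Zr: 0.54162 × 1.84836 = 1.001 atoms per formula unit.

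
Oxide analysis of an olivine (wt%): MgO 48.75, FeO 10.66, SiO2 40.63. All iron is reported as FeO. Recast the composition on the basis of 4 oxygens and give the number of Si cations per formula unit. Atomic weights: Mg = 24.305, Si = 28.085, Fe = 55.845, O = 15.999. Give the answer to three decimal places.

48.75 wt% MgO ÷ 40.304 g/mol = 1.20956 mol, giving 1.20956 Mg and 1.20956 O.
10.66 wt% FeO ÷ 71.844 g/mol = 0.14838 mol, giving 0.14838 Fe and 0.14838 O.
40.63 wt% SiO2 ÷ 60.083 g/mol = 0.67623 mol, giving 0.67623 Si and 1.35246 O.
Oxygen sums to 2.71040; scaling by 4/2.71040 = 1.47580 puts the formula on 4 O.
Si: 0.67623 × 1.47580 = 0.998 atoms per formula unit.

0.998 Si apfu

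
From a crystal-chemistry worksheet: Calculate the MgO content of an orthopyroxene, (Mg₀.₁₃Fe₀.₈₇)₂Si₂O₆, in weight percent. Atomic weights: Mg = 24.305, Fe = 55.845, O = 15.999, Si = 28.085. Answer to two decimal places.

4.10 wt%

Molar mass of (Mg₀.₁₃Fe₀.₈₇)₂Si₂O₆ = 0.26×24.305 + 1.74×55.845 + 2×28.085 + 6×15.999 = 255.654 g/mol.
Each formula unit contains 0.26 Mg, equivalent to 0.26/1 = 0.2600 mol MgO.
M(MgO) = 1×24.305 + 1×15.999 = 40.304 g/mol.
Mass of MgO per formula unit = 0.2600 × 40.304 = 10.479 g.
MgO wt% = 10.479 / 255.654 × 100 = 4.10%.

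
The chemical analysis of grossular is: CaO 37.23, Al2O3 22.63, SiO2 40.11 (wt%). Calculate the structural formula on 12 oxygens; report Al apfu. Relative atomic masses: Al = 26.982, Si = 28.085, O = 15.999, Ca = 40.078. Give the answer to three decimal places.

1.999 Al apfu

CaO (M=56.077): mol = 0.66391; Ca = 0.66391, O = 0.66391.
Al2O3 (M=101.961): mol = 0.22195; Al = 0.44390, O = 0.66585.
SiO2 (M=60.083): mol = 0.66758; Si = 0.66758, O = 1.33516.
ΣO = 2.66492; factor = 12/ΣO = 4.50295.
Al apfu = 0.44390 × 4.50295 = 1.999.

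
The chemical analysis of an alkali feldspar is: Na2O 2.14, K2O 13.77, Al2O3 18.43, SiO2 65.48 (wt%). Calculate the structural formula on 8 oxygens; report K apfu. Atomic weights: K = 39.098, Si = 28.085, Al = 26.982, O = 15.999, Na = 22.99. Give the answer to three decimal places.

0.806 K apfu

Na2O: 2.14/61.979 = 0.03453 mol → 0.06906 mol Na, 0.03453 mol O.
K2O: 13.77/94.195 = 0.14619 mol → 0.29238 mol K, 0.14619 mol O.
Al2O3: 18.43/101.961 = 0.18076 mol → 0.36152 mol Al, 0.54228 mol O.
SiO2: 65.48/60.083 = 1.08983 mol → 1.08983 mol Si, 2.17966 mol O.
Total oxygen = 2.90266 mol. Normalization factor = 8/2.90266 = 2.75609.
K per 8 O = 0.29238 × 2.75609 = 0.806.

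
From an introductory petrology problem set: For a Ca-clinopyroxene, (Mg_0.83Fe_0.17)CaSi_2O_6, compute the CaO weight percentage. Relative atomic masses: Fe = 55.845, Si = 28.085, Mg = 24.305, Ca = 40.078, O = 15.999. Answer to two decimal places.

25.27 wt%

Molar mass of (Mg_0.83Fe_0.17)CaSi_2O_6 = 0.83·24.305 + 0.17·55.845 + 1·40.078 + 2·28.085 + 6·15.999 = 221.909 g/mol.
Each formula unit contains 1 Ca, equivalent to 1/1 = 1.0000 mol CaO.
M(CaO) = 1×40.078 + 1×15.999 = 56.077 g/mol.
Mass of CaO per formula unit = 1.0000 × 56.077 = 56.077 g.
CaO wt% = 56.077 / 221.909 × 100 = 25.27%.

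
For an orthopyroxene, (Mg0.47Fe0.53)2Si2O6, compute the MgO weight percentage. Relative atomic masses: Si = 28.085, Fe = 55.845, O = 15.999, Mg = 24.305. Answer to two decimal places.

M((Mg0.47Fe0.53)2Si2O6) = 234.206 g/mol; M(MgO) = 40.304 g/mol.
Moles MgO per formula unit = 0.94 Mg ÷ 1 = 0.9400.
MgO fraction = (0.9400 × 40.304) / 234.206 = 37.886/234.206 = 0.1618.

16.18 wt%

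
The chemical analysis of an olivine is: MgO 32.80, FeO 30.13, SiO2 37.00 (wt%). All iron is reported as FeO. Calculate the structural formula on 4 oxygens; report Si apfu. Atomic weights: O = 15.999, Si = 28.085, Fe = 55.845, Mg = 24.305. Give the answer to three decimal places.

0.999 Si apfu

MgO (M=40.304): mol = 0.81382; Mg = 0.81382, O = 0.81382.
FeO (M=71.844): mol = 0.41938; Fe = 0.41938, O = 0.41938.
SiO2 (M=60.083): mol = 0.61581; Si = 0.61581, O = 1.23162.
ΣO = 2.46482; factor = 4/ΣO = 1.62284.
Si apfu = 0.61581 × 1.62284 = 0.999.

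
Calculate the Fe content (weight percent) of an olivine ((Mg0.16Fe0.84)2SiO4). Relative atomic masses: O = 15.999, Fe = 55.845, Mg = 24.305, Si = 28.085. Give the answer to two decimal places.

48.44 weight percent

M((Mg0.16Fe0.84)2SiO4) = 193.678 g/mol.
Fe contributes 1.68 × 55.845 = 93.820 g per mole.
93.820/193.678 = 0.4844 → 48.44%.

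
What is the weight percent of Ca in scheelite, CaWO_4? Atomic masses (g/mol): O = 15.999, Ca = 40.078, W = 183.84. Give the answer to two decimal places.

M(CaWO_4) = 287.914 g/mol.
Ca contributes 1 × 40.078 = 40.078 g per mole.
40.078/287.914 = 0.1392 → 13.92%.

13.92 wt%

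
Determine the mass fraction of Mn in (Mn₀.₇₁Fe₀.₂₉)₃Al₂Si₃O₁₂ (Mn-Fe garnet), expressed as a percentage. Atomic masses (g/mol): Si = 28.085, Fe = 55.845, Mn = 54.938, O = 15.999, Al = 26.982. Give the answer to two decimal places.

23.60 weight percent

M((Mn₀.₇₁Fe₀.₂₉)₃Al₂Si₃O₁₂) = 495.810 g/mol.
Mn contributes 2.13 × 54.938 = 117.018 g per mole.
117.018/495.810 = 0.2360 → 23.60%.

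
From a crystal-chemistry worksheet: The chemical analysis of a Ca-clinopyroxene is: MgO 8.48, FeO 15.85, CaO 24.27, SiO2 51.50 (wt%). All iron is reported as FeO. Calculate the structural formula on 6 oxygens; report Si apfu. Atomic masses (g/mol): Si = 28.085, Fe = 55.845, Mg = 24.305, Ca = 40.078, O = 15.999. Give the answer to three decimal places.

1.995 Si apfu

8.48 wt% MgO ÷ 40.304 g/mol = 0.21040 mol, giving 0.21040 Mg and 0.21040 O.
15.85 wt% FeO ÷ 71.844 g/mol = 0.22062 mol, giving 0.22062 Fe and 0.22062 O.
24.27 wt% CaO ÷ 56.077 g/mol = 0.43280 mol, giving 0.43280 Ca and 0.43280 O.
51.50 wt% SiO2 ÷ 60.083 g/mol = 0.85715 mol, giving 0.85715 Si and 1.71430 O.
Oxygen sums to 2.57812; scaling by 6/2.57812 = 2.32728 puts the formula on 6 O.
Si: 0.85715 × 2.32728 = 1.995 atoms per formula unit.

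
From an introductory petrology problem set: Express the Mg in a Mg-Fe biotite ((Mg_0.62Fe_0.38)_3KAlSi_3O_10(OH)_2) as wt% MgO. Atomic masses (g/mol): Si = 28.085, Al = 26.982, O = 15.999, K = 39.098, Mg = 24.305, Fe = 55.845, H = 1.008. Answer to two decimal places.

16.54 wt%

Formula mass = 453.210 g/mol.
1.86 Mg → 1.8600 mol MgO per formula unit; M(MgO) = 40.304, so MgO mass = 74.965 g.
74.965/453.210 × 100 = 16.54 wt%.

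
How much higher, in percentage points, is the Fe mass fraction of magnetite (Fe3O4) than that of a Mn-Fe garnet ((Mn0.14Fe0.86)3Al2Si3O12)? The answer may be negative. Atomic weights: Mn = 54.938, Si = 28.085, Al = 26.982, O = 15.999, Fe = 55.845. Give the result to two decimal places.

43.39 percentage points

First mineral: 167.535 g Fe in 231.531 g formula = 72.36 wt% Fe.
Second mineral: 144.080 g Fe in 497.361 g formula = 28.97 wt% Fe.
72.36% − 28.97% gives a difference of 43.39 percentage points.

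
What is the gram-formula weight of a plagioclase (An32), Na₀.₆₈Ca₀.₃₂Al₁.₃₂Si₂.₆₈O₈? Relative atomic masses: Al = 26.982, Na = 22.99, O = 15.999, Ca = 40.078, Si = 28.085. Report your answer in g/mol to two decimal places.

267.33 g/mol

M = 0.68(22.99) + 0.32(40.078) + 1.32(26.982) + 2.68(28.085) + 8(15.999)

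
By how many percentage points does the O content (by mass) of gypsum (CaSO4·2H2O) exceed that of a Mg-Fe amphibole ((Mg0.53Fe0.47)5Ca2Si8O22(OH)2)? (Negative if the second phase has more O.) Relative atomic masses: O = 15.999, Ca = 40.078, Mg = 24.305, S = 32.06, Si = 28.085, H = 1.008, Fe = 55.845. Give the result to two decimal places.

12.44 percentage points

O in CaSO4·2H2O: molar mass 172.164 g/mol; 6×15.999 = 95.994 g → 55.76 wt%.
O in (Mg0.53Fe0.47)5Ca2Si8O22(OH)2: molar mass 886.472 g/mol; 24×15.999 = 383.976 g → 43.32 wt%.
Difference = 55.76 − 43.32 = 12.44 percentage points.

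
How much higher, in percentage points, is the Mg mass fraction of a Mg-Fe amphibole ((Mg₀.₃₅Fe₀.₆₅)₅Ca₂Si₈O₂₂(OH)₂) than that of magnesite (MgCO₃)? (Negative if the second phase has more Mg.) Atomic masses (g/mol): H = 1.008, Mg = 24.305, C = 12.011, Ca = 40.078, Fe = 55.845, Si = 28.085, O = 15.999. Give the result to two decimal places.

-24.18 percentage points

First mineral: 42.534 g Mg in 914.858 g formula = 4.65 wt% Mg.
Second mineral: 24.305 g Mg in 84.313 g formula = 28.83 wt% Mg.
4.65% − 28.83% gives a difference of -24.18 percentage points.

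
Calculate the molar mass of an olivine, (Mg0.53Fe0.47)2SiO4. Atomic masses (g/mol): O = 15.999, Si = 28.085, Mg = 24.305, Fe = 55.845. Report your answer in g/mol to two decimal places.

M = 1.06*24.305 + 0.94*55.845 + 1*28.085 + 4*15.999

170.34 g/mol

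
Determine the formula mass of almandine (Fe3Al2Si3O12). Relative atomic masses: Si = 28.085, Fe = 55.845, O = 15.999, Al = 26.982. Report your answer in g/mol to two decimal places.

497.74 g/mol

Fe: 3 × 55.845 = 167.5350
Al: 2 × 26.982 = 53.9640
Si: 3 × 28.085 = 84.2550
O: 12 × 15.999 = 191.9880
Summing the contributions gives the formula mass.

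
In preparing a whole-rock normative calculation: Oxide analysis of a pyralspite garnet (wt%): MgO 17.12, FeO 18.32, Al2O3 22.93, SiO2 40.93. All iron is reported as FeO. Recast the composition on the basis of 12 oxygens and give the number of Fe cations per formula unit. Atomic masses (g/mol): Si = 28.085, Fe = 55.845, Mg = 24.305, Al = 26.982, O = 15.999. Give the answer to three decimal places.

17.12 wt% MgO ÷ 40.304 g/mol = 0.42477 mol, giving 0.42477 Mg and 0.42477 O.
18.32 wt% FeO ÷ 71.844 g/mol = 0.25500 mol, giving 0.25500 Fe and 0.25500 O.
22.93 wt% Al2O3 ÷ 101.961 g/mol = 0.22489 mol, giving 0.44978 Al and 0.67467 O.
40.93 wt% SiO2 ÷ 60.083 g/mol = 0.68122 mol, giving 0.68122 Si and 1.36244 O.
Oxygen sums to 2.71688; scaling by 12/2.71688 = 4.41683 puts the formula on 12 O.
Fe: 0.25500 × 4.41683 = 1.126 atoms per formula unit.

1.126 Fe apfu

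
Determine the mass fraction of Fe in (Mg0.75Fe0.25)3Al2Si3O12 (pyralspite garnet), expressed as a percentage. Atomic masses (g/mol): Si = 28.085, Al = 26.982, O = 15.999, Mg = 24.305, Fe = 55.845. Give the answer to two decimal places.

9.81 weight percent

M((Mg0.75Fe0.25)3Al2Si3O12) = 426.777 g/mol.
Fe contributes 0.75 × 55.845 = 41.884 g per mole.
41.884/426.777 = 0.0981 → 9.81%.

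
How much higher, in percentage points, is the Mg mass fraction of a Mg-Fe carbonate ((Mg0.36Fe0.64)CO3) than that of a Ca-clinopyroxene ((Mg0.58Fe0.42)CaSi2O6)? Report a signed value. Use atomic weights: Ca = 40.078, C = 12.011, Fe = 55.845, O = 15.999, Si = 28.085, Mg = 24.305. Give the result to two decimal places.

2.24 percentage points

M((Mg0.36Fe0.64)CO3) = 104.499 g/mol, so wt% Mg = 8.750/104.499 × 100 = 8.37%.
M((Mg0.58Fe0.42)CaSi2O6) = 229.794 g/mol, so wt% Mg = 14.097/229.794 × 100 = 6.13%.
8.37 − 6.13 = 2.24 pp.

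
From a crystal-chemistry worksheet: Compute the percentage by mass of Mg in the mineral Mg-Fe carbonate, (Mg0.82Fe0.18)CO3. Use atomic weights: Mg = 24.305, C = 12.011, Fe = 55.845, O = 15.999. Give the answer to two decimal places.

Formula mass = 0.82·24.305 + 0.18·55.845 + 1·12.011 + 3·15.999 = 89.990 g/mol, of which 19.930 g is Mg.
So Mg makes up 19.930/89.990 = 0.2215 of the mass, i.e. 22.15%.

22.15 weight percent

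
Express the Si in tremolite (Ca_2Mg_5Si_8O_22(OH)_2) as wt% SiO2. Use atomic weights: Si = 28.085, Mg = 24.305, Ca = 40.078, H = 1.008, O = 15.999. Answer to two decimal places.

59.17 wt%

Molar mass of Ca_2Mg_5Si_8O_22(OH)_2 = 2·40.078 + 5·24.305 + 8·28.085 + 24·15.999 + 2·1.008 = 812.353 g/mol.
Each formula unit contains 8 Si, equivalent to 8/1 = 8.0000 mol SiO2.
M(SiO2) = 1×28.085 + 2×15.999 = 60.083 g/mol.
Mass of SiO2 per formula unit = 8.0000 × 60.083 = 480.664 g.
SiO2 wt% = 480.664 / 812.353 × 100 = 59.17%.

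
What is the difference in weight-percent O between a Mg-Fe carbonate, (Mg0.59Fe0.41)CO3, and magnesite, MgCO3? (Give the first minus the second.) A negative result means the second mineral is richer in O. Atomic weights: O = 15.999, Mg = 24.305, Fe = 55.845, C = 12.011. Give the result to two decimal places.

First mineral: 47.997 g O in 97.244 g formula = 49.36 wt% O.
Second mineral: 47.997 g O in 84.313 g formula = 56.93 wt% O.
49.36% − 56.93% gives a difference of -7.57 percentage points.

-7.57 percentage points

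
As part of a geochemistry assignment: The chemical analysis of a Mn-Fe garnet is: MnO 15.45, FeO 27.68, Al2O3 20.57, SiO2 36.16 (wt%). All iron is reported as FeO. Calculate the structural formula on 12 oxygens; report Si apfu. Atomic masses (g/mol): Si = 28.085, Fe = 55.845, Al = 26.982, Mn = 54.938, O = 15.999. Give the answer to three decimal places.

2.994 Si apfu

MnO: 15.45/70.937 = 0.21780 mol → 0.21780 mol Mn, 0.21780 mol O.
FeO: 27.68/71.844 = 0.38528 mol → 0.38528 mol Fe, 0.38528 mol O.
Al2O3: 20.57/101.961 = 0.20174 mol → 0.40348 mol Al, 0.60522 mol O.
SiO2: 36.16/60.083 = 0.60183 mol → 0.60183 mol Si, 1.20366 mol O.
Total oxygen = 2.41196 mol. Normalization factor = 12/2.41196 = 4.97521.
Si per 12 O = 0.60183 × 4.97521 = 2.994.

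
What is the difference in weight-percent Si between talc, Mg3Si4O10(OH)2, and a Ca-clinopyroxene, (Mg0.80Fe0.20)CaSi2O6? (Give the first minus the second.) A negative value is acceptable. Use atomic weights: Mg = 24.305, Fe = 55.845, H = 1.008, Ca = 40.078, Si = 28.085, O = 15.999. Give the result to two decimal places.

4.42 percentage points

M(Mg3Si4O10(OH)2) = 379.259 g/mol, so wt% Si = 112.340/379.259 × 100 = 29.62%.
M((Mg0.80Fe0.20)CaSi2O6) = 222.855 g/mol, so wt% Si = 56.170/222.855 × 100 = 25.20%.
29.62 − 25.20 = 4.42 pp.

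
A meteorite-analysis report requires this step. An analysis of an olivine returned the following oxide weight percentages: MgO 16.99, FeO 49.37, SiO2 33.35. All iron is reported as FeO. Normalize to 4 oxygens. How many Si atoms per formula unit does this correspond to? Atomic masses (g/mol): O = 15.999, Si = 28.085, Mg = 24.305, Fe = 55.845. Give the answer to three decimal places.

1.001 Si apfu

16.99 wt% MgO ÷ 40.304 g/mol = 0.42155 mol, giving 0.42155 Mg and 0.42155 O.
49.37 wt% FeO ÷ 71.844 g/mol = 0.68718 mol, giving 0.68718 Fe and 0.68718 O.
33.35 wt% SiO2 ÷ 60.083 g/mol = 0.55507 mol, giving 0.55507 Si and 1.11014 O.
Oxygen sums to 2.21887; scaling by 4/2.21887 = 1.80272 puts the formula on 4 O.
Si: 0.55507 × 1.80272 = 1.001 atoms per formula unit.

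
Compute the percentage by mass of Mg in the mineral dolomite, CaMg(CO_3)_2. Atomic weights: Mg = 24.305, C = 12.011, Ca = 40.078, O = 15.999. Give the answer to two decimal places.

Molar mass of CaMg(CO_3)_2: 1×40.078 + 1×24.305 + 2×12.011 + 6×15.999 = 184.399 g/mol.
Mass of Mg per formula unit: 1 × 24.305 = 24.305 g.
Weight fraction Mg = 24.305 / 184.399 = 0.1318.

13.18 weight percent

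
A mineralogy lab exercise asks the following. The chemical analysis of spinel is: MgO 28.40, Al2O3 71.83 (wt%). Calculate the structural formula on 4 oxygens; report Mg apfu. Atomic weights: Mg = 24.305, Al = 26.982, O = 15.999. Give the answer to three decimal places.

28.40 wt% MgO ÷ 40.304 g/mol = 0.70464 mol, giving 0.70464 Mg and 0.70464 O.
71.83 wt% Al2O3 ÷ 101.961 g/mol = 0.70449 mol, giving 1.40898 Al and 2.11347 O.
Oxygen sums to 2.81811; scaling by 4/2.81811 = 1.41939 puts the formula on 4 O.
Mg: 0.70464 × 1.41939 = 1.000 atoms per formula unit.

1.000 Mg apfu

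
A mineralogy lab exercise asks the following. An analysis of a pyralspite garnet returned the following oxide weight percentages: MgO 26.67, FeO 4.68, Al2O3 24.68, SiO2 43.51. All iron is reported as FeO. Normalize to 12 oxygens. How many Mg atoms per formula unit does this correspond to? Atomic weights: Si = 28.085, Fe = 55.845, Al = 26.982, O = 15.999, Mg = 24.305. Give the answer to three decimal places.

MgO (M=40.304): mol = 0.66172; Mg = 0.66172, O = 0.66172.
FeO (M=71.844): mol = 0.06514; Fe = 0.06514, O = 0.06514.
Al2O3 (M=101.961): mol = 0.24205; Al = 0.48410, O = 0.72615.
SiO2 (M=60.083): mol = 0.72416; Si = 0.72416, O = 1.44832.
ΣO = 2.90133; factor = 12/ΣO = 4.13603.
Mg apfu = 0.66172 × 4.13603 = 2.737.

2.737 Mg apfu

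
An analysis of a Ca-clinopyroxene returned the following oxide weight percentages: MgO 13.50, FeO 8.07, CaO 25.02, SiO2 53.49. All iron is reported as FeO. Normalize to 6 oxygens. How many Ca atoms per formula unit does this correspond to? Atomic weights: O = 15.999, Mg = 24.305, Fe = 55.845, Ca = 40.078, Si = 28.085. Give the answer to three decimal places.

1.001 Ca apfu

MgO (M=40.304): mol = 0.33495; Mg = 0.33495, O = 0.33495.
FeO (M=71.844): mol = 0.11233; Fe = 0.11233, O = 0.11233.
CaO (M=56.077): mol = 0.44617; Ca = 0.44617, O = 0.44617.
SiO2 (M=60.083): mol = 0.89027; Si = 0.89027, O = 1.78054.
ΣO = 2.67399; factor = 6/ΣO = 2.24384.
Ca apfu = 0.44617 × 2.24384 = 1.001.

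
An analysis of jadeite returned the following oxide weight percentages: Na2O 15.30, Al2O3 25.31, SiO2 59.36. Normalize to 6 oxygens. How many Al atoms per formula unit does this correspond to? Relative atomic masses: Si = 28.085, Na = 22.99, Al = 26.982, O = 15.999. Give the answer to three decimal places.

15.30 wt% Na2O ÷ 61.979 g/mol = 0.24686 mol, giving 0.49372 Na and 0.24686 O.
25.31 wt% Al2O3 ÷ 101.961 g/mol = 0.24823 mol, giving 0.49646 Al and 0.74469 O.
59.36 wt% SiO2 ÷ 60.083 g/mol = 0.98797 mol, giving 0.98797 Si and 1.97594 O.
Oxygen sums to 2.96749; scaling by 6/2.96749 = 2.02191 puts the formula on 6 O.
Al: 0.49646 × 2.02191 = 1.004 atoms per formula unit.

1.004 Al apfu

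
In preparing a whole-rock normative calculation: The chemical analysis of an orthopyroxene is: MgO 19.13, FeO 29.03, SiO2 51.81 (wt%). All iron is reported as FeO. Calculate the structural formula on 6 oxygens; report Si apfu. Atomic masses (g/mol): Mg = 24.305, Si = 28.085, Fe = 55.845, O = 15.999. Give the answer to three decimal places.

MgO (M=40.304): mol = 0.47464; Mg = 0.47464, O = 0.47464.
FeO (M=71.844): mol = 0.40407; Fe = 0.40407, O = 0.40407.
SiO2 (M=60.083): mol = 0.86231; Si = 0.86231, O = 1.72462.
ΣO = 2.60333; factor = 6/ΣO = 2.30474.
Si apfu = 0.86231 × 2.30474 = 1.987.

1.987 Si apfu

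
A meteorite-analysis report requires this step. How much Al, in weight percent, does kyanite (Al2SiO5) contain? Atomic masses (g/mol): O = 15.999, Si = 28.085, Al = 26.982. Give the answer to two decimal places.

33.30 weight percent

Molar mass of Al2SiO5: 2×26.982 + 1×28.085 + 5×15.999 = 162.044 g/mol.
Mass of Al per formula unit: 2 × 26.982 = 53.964 g.
Weight fraction Al = 53.964 / 162.044 = 0.3330.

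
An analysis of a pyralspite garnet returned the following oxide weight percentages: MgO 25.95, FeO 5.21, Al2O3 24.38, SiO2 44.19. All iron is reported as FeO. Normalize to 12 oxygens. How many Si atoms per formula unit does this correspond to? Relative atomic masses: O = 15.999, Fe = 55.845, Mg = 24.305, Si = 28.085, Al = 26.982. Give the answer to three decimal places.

3.038 Si apfu

MgO (M=40.304): mol = 0.64386; Mg = 0.64386, O = 0.64386.
FeO (M=71.844): mol = 0.07252; Fe = 0.07252, O = 0.07252.
Al2O3 (M=101.961): mol = 0.23911; Al = 0.47822, O = 0.71733.
SiO2 (M=60.083): mol = 0.73548; Si = 0.73548, O = 1.47096.
ΣO = 2.90467; factor = 12/ΣO = 4.13128.
Si apfu = 0.73548 × 4.13128 = 3.038.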